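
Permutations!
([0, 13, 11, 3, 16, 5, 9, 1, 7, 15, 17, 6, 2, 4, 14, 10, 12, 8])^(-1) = (1 7 8 17 10 15 9 6 11 2 12 16 4 13)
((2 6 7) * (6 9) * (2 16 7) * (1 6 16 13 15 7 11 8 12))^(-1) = (1 12 8 11 16 9 2 6)(7 15 13)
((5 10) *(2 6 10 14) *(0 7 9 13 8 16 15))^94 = (0 13 15 9 16 7 8)(2 14 5 10 6)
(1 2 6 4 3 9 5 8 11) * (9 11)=(1 2 6 4 3 11)(5 8 9)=[0, 2, 6, 11, 3, 8, 4, 7, 9, 5, 10, 1]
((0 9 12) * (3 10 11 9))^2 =((0 3 10 11 9 12))^2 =(0 10 9)(3 11 12)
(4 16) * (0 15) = [15, 1, 2, 3, 16, 5, 6, 7, 8, 9, 10, 11, 12, 13, 14, 0, 4] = (0 15)(4 16)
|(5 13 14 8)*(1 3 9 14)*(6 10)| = 14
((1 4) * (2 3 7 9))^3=(1 4)(2 9 7 3)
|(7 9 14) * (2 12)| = 6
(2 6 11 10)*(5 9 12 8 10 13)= (2 6 11 13 5 9 12 8 10)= [0, 1, 6, 3, 4, 9, 11, 7, 10, 12, 2, 13, 8, 5]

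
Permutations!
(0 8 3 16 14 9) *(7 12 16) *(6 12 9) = (0 8 3 7 9)(6 12 16 14) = [8, 1, 2, 7, 4, 5, 12, 9, 3, 0, 10, 11, 16, 13, 6, 15, 14]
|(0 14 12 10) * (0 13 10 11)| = 4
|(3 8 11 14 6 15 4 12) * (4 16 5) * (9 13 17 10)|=20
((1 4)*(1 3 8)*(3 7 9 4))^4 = ((1 3 8)(4 7 9))^4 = (1 3 8)(4 7 9)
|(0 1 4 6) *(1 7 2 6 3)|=12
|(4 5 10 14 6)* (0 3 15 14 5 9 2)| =|(0 3 15 14 6 4 9 2)(5 10)| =8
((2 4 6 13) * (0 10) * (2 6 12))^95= (0 10)(2 12 4)(6 13)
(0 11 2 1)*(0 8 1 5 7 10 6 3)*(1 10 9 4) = (0 11 2 5 7 9 4 1 8 10 6 3) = [11, 8, 5, 0, 1, 7, 3, 9, 10, 4, 6, 2]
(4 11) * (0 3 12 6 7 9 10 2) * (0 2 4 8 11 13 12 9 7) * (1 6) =(0 3 9 10 4 13 12 1 6)(8 11) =[3, 6, 2, 9, 13, 5, 0, 7, 11, 10, 4, 8, 1, 12]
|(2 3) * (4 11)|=2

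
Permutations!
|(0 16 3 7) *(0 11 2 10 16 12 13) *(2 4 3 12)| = 12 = |(0 2 10 16 12 13)(3 7 11 4)|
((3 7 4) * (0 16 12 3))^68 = ((0 16 12 3 7 4))^68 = (0 12 7)(3 4 16)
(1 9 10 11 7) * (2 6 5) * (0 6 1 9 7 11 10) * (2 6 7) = (11)(0 7 9)(1 2)(5 6) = [7, 2, 1, 3, 4, 6, 5, 9, 8, 0, 10, 11]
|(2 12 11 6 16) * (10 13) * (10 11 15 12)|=6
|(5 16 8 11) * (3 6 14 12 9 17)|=|(3 6 14 12 9 17)(5 16 8 11)|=12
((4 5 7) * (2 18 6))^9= ((2 18 6)(4 5 7))^9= (18)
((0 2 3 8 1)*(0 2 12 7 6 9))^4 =((0 12 7 6 9)(1 2 3 8))^4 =(0 9 6 7 12)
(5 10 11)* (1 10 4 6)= (1 10 11 5 4 6)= [0, 10, 2, 3, 6, 4, 1, 7, 8, 9, 11, 5]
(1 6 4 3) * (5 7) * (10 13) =(1 6 4 3)(5 7)(10 13) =[0, 6, 2, 1, 3, 7, 4, 5, 8, 9, 13, 11, 12, 10]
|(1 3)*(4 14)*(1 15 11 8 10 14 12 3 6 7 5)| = |(1 6 7 5)(3 15 11 8 10 14 4 12)| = 8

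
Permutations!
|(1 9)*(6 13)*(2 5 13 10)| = 10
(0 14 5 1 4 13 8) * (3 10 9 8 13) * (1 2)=(0 14 5 2 1 4 3 10 9 8)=[14, 4, 1, 10, 3, 2, 6, 7, 0, 8, 9, 11, 12, 13, 5]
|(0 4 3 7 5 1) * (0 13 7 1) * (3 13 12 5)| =|(0 4 13 7 3 1 12 5)| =8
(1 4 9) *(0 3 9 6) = [3, 4, 2, 9, 6, 5, 0, 7, 8, 1] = (0 3 9 1 4 6)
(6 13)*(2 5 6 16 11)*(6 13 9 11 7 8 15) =(2 5 13 16 7 8 15 6 9 11) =[0, 1, 5, 3, 4, 13, 9, 8, 15, 11, 10, 2, 12, 16, 14, 6, 7]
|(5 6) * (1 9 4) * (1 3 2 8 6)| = |(1 9 4 3 2 8 6 5)| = 8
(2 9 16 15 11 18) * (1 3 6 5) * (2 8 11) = (1 3 6 5)(2 9 16 15)(8 11 18) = [0, 3, 9, 6, 4, 1, 5, 7, 11, 16, 10, 18, 12, 13, 14, 2, 15, 17, 8]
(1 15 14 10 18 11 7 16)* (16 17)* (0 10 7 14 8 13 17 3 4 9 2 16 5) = [10, 15, 16, 4, 9, 0, 6, 3, 13, 2, 18, 14, 12, 17, 7, 8, 1, 5, 11] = (0 10 18 11 14 7 3 4 9 2 16 1 15 8 13 17 5)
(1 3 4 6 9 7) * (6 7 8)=[0, 3, 2, 4, 7, 5, 9, 1, 6, 8]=(1 3 4 7)(6 9 8)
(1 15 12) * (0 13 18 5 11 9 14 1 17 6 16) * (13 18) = (0 18 5 11 9 14 1 15 12 17 6 16) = [18, 15, 2, 3, 4, 11, 16, 7, 8, 14, 10, 9, 17, 13, 1, 12, 0, 6, 5]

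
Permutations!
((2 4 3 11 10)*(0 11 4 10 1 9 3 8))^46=(0 3 11 4 1 8 9)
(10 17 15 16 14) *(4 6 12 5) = (4 6 12 5)(10 17 15 16 14) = [0, 1, 2, 3, 6, 4, 12, 7, 8, 9, 17, 11, 5, 13, 10, 16, 14, 15]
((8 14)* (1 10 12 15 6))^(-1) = (1 6 15 12 10)(8 14)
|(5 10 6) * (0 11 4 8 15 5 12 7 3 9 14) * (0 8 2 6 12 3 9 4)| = 8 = |(0 11)(2 6 3 4)(5 10 12 7 9 14 8 15)|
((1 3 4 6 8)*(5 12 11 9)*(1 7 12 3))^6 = ((3 4 6 8 7 12 11 9 5))^6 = (3 11 8)(4 9 7)(5 12 6)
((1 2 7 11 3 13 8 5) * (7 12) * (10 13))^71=((1 2 12 7 11 3 10 13 8 5))^71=(1 2 12 7 11 3 10 13 8 5)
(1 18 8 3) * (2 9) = (1 18 8 3)(2 9) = [0, 18, 9, 1, 4, 5, 6, 7, 3, 2, 10, 11, 12, 13, 14, 15, 16, 17, 8]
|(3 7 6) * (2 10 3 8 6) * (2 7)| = 6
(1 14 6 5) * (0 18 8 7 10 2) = (0 18 8 7 10 2)(1 14 6 5) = [18, 14, 0, 3, 4, 1, 5, 10, 7, 9, 2, 11, 12, 13, 6, 15, 16, 17, 8]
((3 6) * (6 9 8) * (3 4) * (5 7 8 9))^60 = ((9)(3 5 7 8 6 4))^60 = (9)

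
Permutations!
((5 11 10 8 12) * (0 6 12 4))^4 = (0 11)(4 5)(6 10)(8 12)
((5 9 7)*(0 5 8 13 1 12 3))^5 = ((0 5 9 7 8 13 1 12 3))^5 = (0 13 5 1 9 12 7 3 8)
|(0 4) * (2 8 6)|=6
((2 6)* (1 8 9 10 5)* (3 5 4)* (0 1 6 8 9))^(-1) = (0 8 2 6 5 3 4 10 9 1)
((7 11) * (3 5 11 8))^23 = ((3 5 11 7 8))^23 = (3 7 5 8 11)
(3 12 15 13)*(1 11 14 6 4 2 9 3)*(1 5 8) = (1 11 14 6 4 2 9 3 12 15 13 5 8) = [0, 11, 9, 12, 2, 8, 4, 7, 1, 3, 10, 14, 15, 5, 6, 13]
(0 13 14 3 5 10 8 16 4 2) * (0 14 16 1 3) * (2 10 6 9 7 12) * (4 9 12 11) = (0 13 16 9 7 11 4 10 8 1 3 5 6 12 2 14) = [13, 3, 14, 5, 10, 6, 12, 11, 1, 7, 8, 4, 2, 16, 0, 15, 9]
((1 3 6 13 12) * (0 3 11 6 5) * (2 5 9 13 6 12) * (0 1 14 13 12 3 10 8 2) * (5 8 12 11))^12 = (0 12 13 10 14) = ((0 10 12 14 13)(1 5)(2 8)(3 9 11))^12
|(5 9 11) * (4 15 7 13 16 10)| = 6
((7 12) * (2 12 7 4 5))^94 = ((2 12 4 5))^94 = (2 4)(5 12)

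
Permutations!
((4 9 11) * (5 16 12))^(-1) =(4 11 9)(5 12 16)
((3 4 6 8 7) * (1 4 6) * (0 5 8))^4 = (0 3 8)(5 6 7)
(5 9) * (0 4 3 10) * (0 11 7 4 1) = (0 1)(3 10 11 7 4)(5 9) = [1, 0, 2, 10, 3, 9, 6, 4, 8, 5, 11, 7]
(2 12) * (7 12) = (2 7 12) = [0, 1, 7, 3, 4, 5, 6, 12, 8, 9, 10, 11, 2]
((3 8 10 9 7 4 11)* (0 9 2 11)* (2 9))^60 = ((0 2 11 3 8 10 9 7 4))^60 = (0 9 3)(2 7 8)(4 10 11)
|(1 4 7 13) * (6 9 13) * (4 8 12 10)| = 9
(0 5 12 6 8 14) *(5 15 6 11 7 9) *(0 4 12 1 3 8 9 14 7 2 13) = [15, 3, 13, 8, 12, 1, 9, 14, 7, 5, 10, 2, 11, 0, 4, 6] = (0 15 6 9 5 1 3 8 7 14 4 12 11 2 13)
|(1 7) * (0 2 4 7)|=|(0 2 4 7 1)|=5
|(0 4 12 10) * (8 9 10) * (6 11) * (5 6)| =|(0 4 12 8 9 10)(5 6 11)| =6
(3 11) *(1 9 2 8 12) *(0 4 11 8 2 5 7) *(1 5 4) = [1, 9, 2, 8, 11, 7, 6, 0, 12, 4, 10, 3, 5] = (0 1 9 4 11 3 8 12 5 7)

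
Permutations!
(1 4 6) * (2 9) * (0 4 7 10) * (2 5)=(0 4 6 1 7 10)(2 9 5)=[4, 7, 9, 3, 6, 2, 1, 10, 8, 5, 0]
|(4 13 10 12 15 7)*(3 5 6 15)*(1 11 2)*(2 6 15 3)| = 12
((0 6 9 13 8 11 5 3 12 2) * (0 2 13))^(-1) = ((0 6 9)(3 12 13 8 11 5))^(-1) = (0 9 6)(3 5 11 8 13 12)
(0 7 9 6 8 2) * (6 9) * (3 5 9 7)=(0 3 5 9 7 6 8 2)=[3, 1, 0, 5, 4, 9, 8, 6, 2, 7]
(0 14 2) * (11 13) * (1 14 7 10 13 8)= (0 7 10 13 11 8 1 14 2)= [7, 14, 0, 3, 4, 5, 6, 10, 1, 9, 13, 8, 12, 11, 2]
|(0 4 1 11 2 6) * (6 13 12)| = |(0 4 1 11 2 13 12 6)| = 8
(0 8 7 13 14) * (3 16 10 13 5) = [8, 1, 2, 16, 4, 3, 6, 5, 7, 9, 13, 11, 12, 14, 0, 15, 10] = (0 8 7 5 3 16 10 13 14)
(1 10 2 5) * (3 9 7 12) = (1 10 2 5)(3 9 7 12) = [0, 10, 5, 9, 4, 1, 6, 12, 8, 7, 2, 11, 3]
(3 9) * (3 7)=[0, 1, 2, 9, 4, 5, 6, 3, 8, 7]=(3 9 7)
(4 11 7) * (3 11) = (3 11 7 4) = [0, 1, 2, 11, 3, 5, 6, 4, 8, 9, 10, 7]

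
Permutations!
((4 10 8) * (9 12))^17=((4 10 8)(9 12))^17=(4 8 10)(9 12)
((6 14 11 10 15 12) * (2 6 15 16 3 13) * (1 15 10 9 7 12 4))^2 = ((1 15 4)(2 6 14 11 9 7 12 10 16 3 13))^2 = (1 4 15)(2 14 9 12 16 13 6 11 7 10 3)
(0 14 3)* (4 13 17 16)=[14, 1, 2, 0, 13, 5, 6, 7, 8, 9, 10, 11, 12, 17, 3, 15, 4, 16]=(0 14 3)(4 13 17 16)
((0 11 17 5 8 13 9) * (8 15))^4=((0 11 17 5 15 8 13 9))^4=(0 15)(5 9)(8 11)(13 17)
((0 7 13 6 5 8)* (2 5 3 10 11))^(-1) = (0 8 5 2 11 10 3 6 13 7)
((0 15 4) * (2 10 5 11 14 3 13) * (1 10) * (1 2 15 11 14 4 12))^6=(1 15 3 5)(10 12 13 14)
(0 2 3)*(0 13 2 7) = [7, 1, 3, 13, 4, 5, 6, 0, 8, 9, 10, 11, 12, 2] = (0 7)(2 3 13)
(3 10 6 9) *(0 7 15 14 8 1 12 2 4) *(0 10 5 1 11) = (0 7 15 14 8 11)(1 12 2 4 10 6 9 3 5) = [7, 12, 4, 5, 10, 1, 9, 15, 11, 3, 6, 0, 2, 13, 8, 14]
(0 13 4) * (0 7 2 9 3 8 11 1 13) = [0, 13, 9, 8, 7, 5, 6, 2, 11, 3, 10, 1, 12, 4] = (1 13 4 7 2 9 3 8 11)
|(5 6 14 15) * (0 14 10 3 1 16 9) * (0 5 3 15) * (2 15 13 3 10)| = |(0 14)(1 16 9 5 6 2 15 10 13 3)| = 10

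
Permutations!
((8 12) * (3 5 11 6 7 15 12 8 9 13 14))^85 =((3 5 11 6 7 15 12 9 13 14))^85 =(3 15)(5 12)(6 13)(7 14)(9 11)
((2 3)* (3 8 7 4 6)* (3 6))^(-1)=((2 8 7 4 3))^(-1)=(2 3 4 7 8)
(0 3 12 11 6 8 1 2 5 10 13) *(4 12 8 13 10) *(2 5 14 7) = [3, 5, 14, 8, 12, 4, 13, 2, 1, 9, 10, 6, 11, 0, 7] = (0 3 8 1 5 4 12 11 6 13)(2 14 7)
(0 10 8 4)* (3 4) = (0 10 8 3 4) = [10, 1, 2, 4, 0, 5, 6, 7, 3, 9, 8]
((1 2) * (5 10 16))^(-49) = (1 2)(5 16 10)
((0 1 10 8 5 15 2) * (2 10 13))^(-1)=((0 1 13 2)(5 15 10 8))^(-1)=(0 2 13 1)(5 8 10 15)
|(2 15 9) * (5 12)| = |(2 15 9)(5 12)| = 6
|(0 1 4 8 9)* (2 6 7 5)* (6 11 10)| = |(0 1 4 8 9)(2 11 10 6 7 5)| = 30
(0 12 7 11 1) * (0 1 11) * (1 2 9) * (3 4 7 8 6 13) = [12, 2, 9, 4, 7, 5, 13, 0, 6, 1, 10, 11, 8, 3] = (0 12 8 6 13 3 4 7)(1 2 9)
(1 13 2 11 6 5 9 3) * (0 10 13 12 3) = (0 10 13 2 11 6 5 9)(1 12 3) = [10, 12, 11, 1, 4, 9, 5, 7, 8, 0, 13, 6, 3, 2]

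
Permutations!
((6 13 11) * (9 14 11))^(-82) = (6 14 13 11 9)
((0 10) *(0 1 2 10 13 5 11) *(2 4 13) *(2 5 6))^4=((0 5 11)(1 4 13 6 2 10))^4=(0 5 11)(1 2 13)(4 10 6)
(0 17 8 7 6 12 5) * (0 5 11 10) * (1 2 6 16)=[17, 2, 6, 3, 4, 5, 12, 16, 7, 9, 0, 10, 11, 13, 14, 15, 1, 8]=(0 17 8 7 16 1 2 6 12 11 10)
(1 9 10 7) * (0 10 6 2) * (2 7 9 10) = [2, 10, 0, 3, 4, 5, 7, 1, 8, 6, 9] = (0 2)(1 10 9 6 7)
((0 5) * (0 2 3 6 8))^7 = ((0 5 2 3 6 8))^7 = (0 5 2 3 6 8)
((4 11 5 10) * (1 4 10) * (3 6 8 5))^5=((1 4 11 3 6 8 5))^5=(1 8 3 4 5 6 11)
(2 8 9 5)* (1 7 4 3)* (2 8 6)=(1 7 4 3)(2 6)(5 8 9)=[0, 7, 6, 1, 3, 8, 2, 4, 9, 5]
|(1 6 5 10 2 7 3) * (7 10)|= 10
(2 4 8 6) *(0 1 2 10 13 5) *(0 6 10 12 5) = (0 1 2 4 8 10 13)(5 6 12) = [1, 2, 4, 3, 8, 6, 12, 7, 10, 9, 13, 11, 5, 0]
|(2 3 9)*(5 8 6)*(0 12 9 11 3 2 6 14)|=14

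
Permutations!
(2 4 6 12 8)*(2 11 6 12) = (2 4 12 8 11 6) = [0, 1, 4, 3, 12, 5, 2, 7, 11, 9, 10, 6, 8]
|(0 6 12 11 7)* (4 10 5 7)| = 8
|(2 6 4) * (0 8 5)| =|(0 8 5)(2 6 4)| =3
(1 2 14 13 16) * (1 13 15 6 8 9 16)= (1 2 14 15 6 8 9 16 13)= [0, 2, 14, 3, 4, 5, 8, 7, 9, 16, 10, 11, 12, 1, 15, 6, 13]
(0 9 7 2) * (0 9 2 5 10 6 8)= [2, 1, 9, 3, 4, 10, 8, 5, 0, 7, 6]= (0 2 9 7 5 10 6 8)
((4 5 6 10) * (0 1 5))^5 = ((0 1 5 6 10 4))^5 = (0 4 10 6 5 1)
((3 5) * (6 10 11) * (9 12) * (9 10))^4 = (6 11 10 12 9) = ((3 5)(6 9 12 10 11))^4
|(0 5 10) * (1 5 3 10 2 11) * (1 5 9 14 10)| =6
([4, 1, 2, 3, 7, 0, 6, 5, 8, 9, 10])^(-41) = (10)(0 5 7 4)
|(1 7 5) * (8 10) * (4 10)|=3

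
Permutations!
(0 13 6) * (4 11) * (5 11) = (0 13 6)(4 5 11) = [13, 1, 2, 3, 5, 11, 0, 7, 8, 9, 10, 4, 12, 6]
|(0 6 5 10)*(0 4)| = 5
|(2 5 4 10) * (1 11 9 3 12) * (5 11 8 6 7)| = 12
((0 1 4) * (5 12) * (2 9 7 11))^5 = ((0 1 4)(2 9 7 11)(5 12))^5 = (0 4 1)(2 9 7 11)(5 12)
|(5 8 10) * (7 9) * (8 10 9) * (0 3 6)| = |(0 3 6)(5 10)(7 8 9)| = 6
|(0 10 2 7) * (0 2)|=|(0 10)(2 7)|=2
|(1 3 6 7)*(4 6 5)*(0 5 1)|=10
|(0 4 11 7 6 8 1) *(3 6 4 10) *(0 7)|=9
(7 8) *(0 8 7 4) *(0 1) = [8, 0, 2, 3, 1, 5, 6, 7, 4] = (0 8 4 1)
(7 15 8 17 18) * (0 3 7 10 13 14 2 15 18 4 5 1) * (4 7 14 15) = (0 3 14 2 4 5 1)(7 18 10 13 15 8 17) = [3, 0, 4, 14, 5, 1, 6, 18, 17, 9, 13, 11, 12, 15, 2, 8, 16, 7, 10]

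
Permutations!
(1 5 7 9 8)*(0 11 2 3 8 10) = (0 11 2 3 8 1 5 7 9 10) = [11, 5, 3, 8, 4, 7, 6, 9, 1, 10, 0, 2]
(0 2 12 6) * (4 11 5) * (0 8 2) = (2 12 6 8)(4 11 5) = [0, 1, 12, 3, 11, 4, 8, 7, 2, 9, 10, 5, 6]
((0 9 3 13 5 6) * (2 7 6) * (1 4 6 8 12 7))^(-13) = ((0 9 3 13 5 2 1 4 6)(7 8 12))^(-13) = (0 2 9 1 3 4 13 6 5)(7 12 8)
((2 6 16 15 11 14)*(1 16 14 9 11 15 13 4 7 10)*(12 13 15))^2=(1 15 13 7)(2 14 6)(4 10 16 12)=((1 16 15 12 13 4 7 10)(2 6 14)(9 11))^2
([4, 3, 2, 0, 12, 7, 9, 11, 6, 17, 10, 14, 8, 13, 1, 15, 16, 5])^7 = (0 5 4 7 12 11 8 14 6 1 9 3 17)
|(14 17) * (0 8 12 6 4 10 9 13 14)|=10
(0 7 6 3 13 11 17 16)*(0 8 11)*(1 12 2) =(0 7 6 3 13)(1 12 2)(8 11 17 16) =[7, 12, 1, 13, 4, 5, 3, 6, 11, 9, 10, 17, 2, 0, 14, 15, 8, 16]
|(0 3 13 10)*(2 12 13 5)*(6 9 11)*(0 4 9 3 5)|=|(0 5 2 12 13 10 4 9 11 6 3)|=11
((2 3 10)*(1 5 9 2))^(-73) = ((1 5 9 2 3 10))^(-73) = (1 10 3 2 9 5)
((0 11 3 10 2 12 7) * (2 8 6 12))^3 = ((0 11 3 10 8 6 12 7))^3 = (0 10 12 11 8 7 3 6)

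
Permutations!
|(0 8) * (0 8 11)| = 2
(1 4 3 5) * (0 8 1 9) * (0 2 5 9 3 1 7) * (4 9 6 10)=(0 8 7)(1 9 2 5 3 6 10 4)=[8, 9, 5, 6, 1, 3, 10, 0, 7, 2, 4]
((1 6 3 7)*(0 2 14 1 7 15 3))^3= (0 1 2 6 14)(3 15)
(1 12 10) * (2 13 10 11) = (1 12 11 2 13 10) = [0, 12, 13, 3, 4, 5, 6, 7, 8, 9, 1, 2, 11, 10]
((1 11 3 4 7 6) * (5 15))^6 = ((1 11 3 4 7 6)(5 15))^6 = (15)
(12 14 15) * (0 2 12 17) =(0 2 12 14 15 17) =[2, 1, 12, 3, 4, 5, 6, 7, 8, 9, 10, 11, 14, 13, 15, 17, 16, 0]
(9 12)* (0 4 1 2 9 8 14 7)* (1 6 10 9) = (0 4 6 10 9 12 8 14 7)(1 2) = [4, 2, 1, 3, 6, 5, 10, 0, 14, 12, 9, 11, 8, 13, 7]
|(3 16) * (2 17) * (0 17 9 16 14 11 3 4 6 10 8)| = |(0 17 2 9 16 4 6 10 8)(3 14 11)| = 9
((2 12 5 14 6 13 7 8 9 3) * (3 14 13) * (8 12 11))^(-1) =((2 11 8 9 14 6 3)(5 13 7 12))^(-1) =(2 3 6 14 9 8 11)(5 12 7 13)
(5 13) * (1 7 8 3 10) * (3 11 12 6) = (1 7 8 11 12 6 3 10)(5 13) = [0, 7, 2, 10, 4, 13, 3, 8, 11, 9, 1, 12, 6, 5]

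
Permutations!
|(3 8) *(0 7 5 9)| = |(0 7 5 9)(3 8)| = 4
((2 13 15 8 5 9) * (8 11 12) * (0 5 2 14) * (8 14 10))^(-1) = ((0 5 9 10 8 2 13 15 11 12 14))^(-1) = (0 14 12 11 15 13 2 8 10 9 5)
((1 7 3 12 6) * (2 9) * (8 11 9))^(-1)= ((1 7 3 12 6)(2 8 11 9))^(-1)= (1 6 12 3 7)(2 9 11 8)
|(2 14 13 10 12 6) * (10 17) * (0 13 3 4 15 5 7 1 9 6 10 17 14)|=|(17)(0 13 14 3 4 15 5 7 1 9 6 2)(10 12)|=12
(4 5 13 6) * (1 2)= [0, 2, 1, 3, 5, 13, 4, 7, 8, 9, 10, 11, 12, 6]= (1 2)(4 5 13 6)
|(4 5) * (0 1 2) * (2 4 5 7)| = |(0 1 4 7 2)| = 5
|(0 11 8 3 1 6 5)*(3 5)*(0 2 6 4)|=9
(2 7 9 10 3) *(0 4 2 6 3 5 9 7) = (0 4 2)(3 6)(5 9 10) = [4, 1, 0, 6, 2, 9, 3, 7, 8, 10, 5]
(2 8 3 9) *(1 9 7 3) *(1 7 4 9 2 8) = (1 2)(3 4 9 8 7) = [0, 2, 1, 4, 9, 5, 6, 3, 7, 8]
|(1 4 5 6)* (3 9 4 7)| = |(1 7 3 9 4 5 6)| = 7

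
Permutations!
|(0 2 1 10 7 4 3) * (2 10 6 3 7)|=|(0 10 2 1 6 3)(4 7)|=6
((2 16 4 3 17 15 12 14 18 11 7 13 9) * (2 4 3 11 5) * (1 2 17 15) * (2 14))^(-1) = ((1 14 18 5 17)(2 16 3 15 12)(4 11 7 13 9))^(-1) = (1 17 5 18 14)(2 12 15 3 16)(4 9 13 7 11)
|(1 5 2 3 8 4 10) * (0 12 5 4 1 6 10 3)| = |(0 12 5 2)(1 4 3 8)(6 10)| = 4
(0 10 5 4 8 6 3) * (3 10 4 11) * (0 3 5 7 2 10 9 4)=(2 10 7)(4 8 6 9)(5 11)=[0, 1, 10, 3, 8, 11, 9, 2, 6, 4, 7, 5]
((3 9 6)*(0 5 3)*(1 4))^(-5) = (9)(1 4)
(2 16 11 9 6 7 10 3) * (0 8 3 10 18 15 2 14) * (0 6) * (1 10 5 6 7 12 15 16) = (0 8 3 14 7 18 16 11 9)(1 10 5 6 12 15 2) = [8, 10, 1, 14, 4, 6, 12, 18, 3, 0, 5, 9, 15, 13, 7, 2, 11, 17, 16]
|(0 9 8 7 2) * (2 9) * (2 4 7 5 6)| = 8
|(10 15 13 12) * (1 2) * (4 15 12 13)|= 2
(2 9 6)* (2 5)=[0, 1, 9, 3, 4, 2, 5, 7, 8, 6]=(2 9 6 5)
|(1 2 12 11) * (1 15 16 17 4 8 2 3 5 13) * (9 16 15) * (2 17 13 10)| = 30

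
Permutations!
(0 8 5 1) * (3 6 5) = (0 8 3 6 5 1) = [8, 0, 2, 6, 4, 1, 5, 7, 3]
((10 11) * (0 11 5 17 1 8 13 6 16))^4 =((0 11 10 5 17 1 8 13 6 16))^4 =(0 17 6 10 8)(1 16 5 13 11)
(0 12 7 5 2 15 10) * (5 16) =(0 12 7 16 5 2 15 10) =[12, 1, 15, 3, 4, 2, 6, 16, 8, 9, 0, 11, 7, 13, 14, 10, 5]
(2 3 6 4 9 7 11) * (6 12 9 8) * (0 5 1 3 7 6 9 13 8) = (0 5 1 3 12 13 8 9 6 4)(2 7 11) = [5, 3, 7, 12, 0, 1, 4, 11, 9, 6, 10, 2, 13, 8]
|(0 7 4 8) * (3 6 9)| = |(0 7 4 8)(3 6 9)| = 12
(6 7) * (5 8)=(5 8)(6 7)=[0, 1, 2, 3, 4, 8, 7, 6, 5]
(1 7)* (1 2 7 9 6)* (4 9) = (1 4 9 6)(2 7) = [0, 4, 7, 3, 9, 5, 1, 2, 8, 6]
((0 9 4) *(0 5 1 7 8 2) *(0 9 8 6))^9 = ((0 8 2 9 4 5 1 7 6))^9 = (9)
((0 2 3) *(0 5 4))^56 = (0 2 3 5 4) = ((0 2 3 5 4))^56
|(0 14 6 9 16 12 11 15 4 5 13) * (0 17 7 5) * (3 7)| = |(0 14 6 9 16 12 11 15 4)(3 7 5 13 17)| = 45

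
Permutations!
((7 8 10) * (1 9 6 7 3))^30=((1 9 6 7 8 10 3))^30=(1 6 8 3 9 7 10)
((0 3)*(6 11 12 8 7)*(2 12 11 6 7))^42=((0 3)(2 12 8))^42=(12)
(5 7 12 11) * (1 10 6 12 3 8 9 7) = (1 10 6 12 11 5)(3 8 9 7) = [0, 10, 2, 8, 4, 1, 12, 3, 9, 7, 6, 5, 11]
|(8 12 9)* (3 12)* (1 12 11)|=6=|(1 12 9 8 3 11)|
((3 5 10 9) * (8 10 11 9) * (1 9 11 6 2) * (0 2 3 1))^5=((11)(0 2)(1 9)(3 5 6)(8 10))^5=(11)(0 2)(1 9)(3 6 5)(8 10)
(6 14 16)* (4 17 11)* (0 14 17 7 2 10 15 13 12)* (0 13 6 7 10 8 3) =(0 14 16 7 2 8 3)(4 10 15 6 17 11)(12 13) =[14, 1, 8, 0, 10, 5, 17, 2, 3, 9, 15, 4, 13, 12, 16, 6, 7, 11]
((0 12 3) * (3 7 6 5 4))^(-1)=(0 3 4 5 6 7 12)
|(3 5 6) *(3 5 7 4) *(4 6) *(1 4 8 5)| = |(1 4 3 7 6)(5 8)| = 10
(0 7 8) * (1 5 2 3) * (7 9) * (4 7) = [9, 5, 3, 1, 7, 2, 6, 8, 0, 4] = (0 9 4 7 8)(1 5 2 3)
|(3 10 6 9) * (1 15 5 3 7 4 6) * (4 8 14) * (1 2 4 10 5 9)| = 10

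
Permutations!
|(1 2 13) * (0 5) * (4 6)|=|(0 5)(1 2 13)(4 6)|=6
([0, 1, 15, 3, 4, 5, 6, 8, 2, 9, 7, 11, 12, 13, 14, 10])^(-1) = [0, 1, 8, 3, 4, 5, 6, 10, 7, 9, 15, 11, 12, 13, 14, 2]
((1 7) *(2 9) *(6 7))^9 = ((1 6 7)(2 9))^9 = (2 9)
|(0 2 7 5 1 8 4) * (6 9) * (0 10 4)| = |(0 2 7 5 1 8)(4 10)(6 9)| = 6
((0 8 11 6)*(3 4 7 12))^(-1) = ((0 8 11 6)(3 4 7 12))^(-1) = (0 6 11 8)(3 12 7 4)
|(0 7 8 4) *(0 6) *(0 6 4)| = |(0 7 8)| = 3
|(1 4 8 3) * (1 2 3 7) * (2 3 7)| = |(1 4 8 2 7)| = 5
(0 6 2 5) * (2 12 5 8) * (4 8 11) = [6, 1, 11, 3, 8, 0, 12, 7, 2, 9, 10, 4, 5] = (0 6 12 5)(2 11 4 8)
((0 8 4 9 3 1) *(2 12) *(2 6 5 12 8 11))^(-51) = ((0 11 2 8 4 9 3 1)(5 12 6))^(-51) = (12)(0 9 2 1 4 11 3 8)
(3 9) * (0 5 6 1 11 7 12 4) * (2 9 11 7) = (0 5 6 1 7 12 4)(2 9 3 11) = [5, 7, 9, 11, 0, 6, 1, 12, 8, 3, 10, 2, 4]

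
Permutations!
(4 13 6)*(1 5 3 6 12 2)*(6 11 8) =(1 5 3 11 8 6 4 13 12 2) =[0, 5, 1, 11, 13, 3, 4, 7, 6, 9, 10, 8, 2, 12]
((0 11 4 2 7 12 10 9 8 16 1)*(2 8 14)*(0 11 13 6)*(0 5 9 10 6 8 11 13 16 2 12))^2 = ((0 16 1 13 8 2 7)(4 11)(5 9 14 12 6))^2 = (0 1 8 7 16 13 2)(5 14 6 9 12)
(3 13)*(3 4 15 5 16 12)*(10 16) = [0, 1, 2, 13, 15, 10, 6, 7, 8, 9, 16, 11, 3, 4, 14, 5, 12] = (3 13 4 15 5 10 16 12)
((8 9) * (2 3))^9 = (2 3)(8 9)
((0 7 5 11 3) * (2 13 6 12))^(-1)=(0 3 11 5 7)(2 12 6 13)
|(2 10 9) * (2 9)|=2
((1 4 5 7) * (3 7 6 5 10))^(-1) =(1 7 3 10 4)(5 6) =((1 4 10 3 7)(5 6))^(-1)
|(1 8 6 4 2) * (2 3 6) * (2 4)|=|(1 8 4 3 6 2)|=6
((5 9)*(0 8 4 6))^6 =(9)(0 4)(6 8)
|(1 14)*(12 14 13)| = 4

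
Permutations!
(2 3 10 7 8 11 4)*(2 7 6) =[0, 1, 3, 10, 7, 5, 2, 8, 11, 9, 6, 4] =(2 3 10 6)(4 7 8 11)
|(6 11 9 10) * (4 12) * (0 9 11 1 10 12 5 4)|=6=|(0 9 12)(1 10 6)(4 5)|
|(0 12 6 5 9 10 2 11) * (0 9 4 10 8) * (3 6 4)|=|(0 12 4 10 2 11 9 8)(3 6 5)|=24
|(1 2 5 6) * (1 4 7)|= 6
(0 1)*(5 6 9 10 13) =(0 1)(5 6 9 10 13) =[1, 0, 2, 3, 4, 6, 9, 7, 8, 10, 13, 11, 12, 5]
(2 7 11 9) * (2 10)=[0, 1, 7, 3, 4, 5, 6, 11, 8, 10, 2, 9]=(2 7 11 9 10)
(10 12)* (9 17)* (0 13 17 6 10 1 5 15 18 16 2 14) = [13, 5, 14, 3, 4, 15, 10, 7, 8, 6, 12, 11, 1, 17, 0, 18, 2, 9, 16] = (0 13 17 9 6 10 12 1 5 15 18 16 2 14)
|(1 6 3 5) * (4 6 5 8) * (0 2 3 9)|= |(0 2 3 8 4 6 9)(1 5)|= 14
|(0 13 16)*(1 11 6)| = |(0 13 16)(1 11 6)| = 3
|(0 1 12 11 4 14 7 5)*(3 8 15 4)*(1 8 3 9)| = 28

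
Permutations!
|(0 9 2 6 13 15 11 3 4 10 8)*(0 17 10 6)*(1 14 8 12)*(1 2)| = |(0 9 1 14 8 17 10 12 2)(3 4 6 13 15 11)| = 18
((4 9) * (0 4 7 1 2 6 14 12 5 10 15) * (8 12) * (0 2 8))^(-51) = ((0 4 9 7 1 8 12 5 10 15 2 6 14))^(-51) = (0 4 9 7 1 8 12 5 10 15 2 6 14)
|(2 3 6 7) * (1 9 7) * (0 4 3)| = |(0 4 3 6 1 9 7 2)| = 8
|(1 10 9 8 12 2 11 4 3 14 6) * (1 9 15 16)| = |(1 10 15 16)(2 11 4 3 14 6 9 8 12)| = 36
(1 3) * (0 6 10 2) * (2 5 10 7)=(0 6 7 2)(1 3)(5 10)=[6, 3, 0, 1, 4, 10, 7, 2, 8, 9, 5]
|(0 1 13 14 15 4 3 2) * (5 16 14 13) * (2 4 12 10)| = |(0 1 5 16 14 15 12 10 2)(3 4)| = 18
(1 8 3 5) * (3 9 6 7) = (1 8 9 6 7 3 5) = [0, 8, 2, 5, 4, 1, 7, 3, 9, 6]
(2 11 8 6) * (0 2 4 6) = (0 2 11 8)(4 6) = [2, 1, 11, 3, 6, 5, 4, 7, 0, 9, 10, 8]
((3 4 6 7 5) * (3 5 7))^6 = (7) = ((7)(3 4 6))^6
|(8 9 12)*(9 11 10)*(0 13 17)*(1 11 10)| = |(0 13 17)(1 11)(8 10 9 12)| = 12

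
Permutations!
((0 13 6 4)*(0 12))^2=(0 6 12 13 4)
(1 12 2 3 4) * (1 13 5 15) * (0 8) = (0 8)(1 12 2 3 4 13 5 15) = [8, 12, 3, 4, 13, 15, 6, 7, 0, 9, 10, 11, 2, 5, 14, 1]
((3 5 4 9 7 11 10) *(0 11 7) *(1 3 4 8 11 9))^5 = (0 9)(1 10 8 3 4 11 5)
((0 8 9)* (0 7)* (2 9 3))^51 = ((0 8 3 2 9 7))^51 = (0 2)(3 7)(8 9)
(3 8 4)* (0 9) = (0 9)(3 8 4) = [9, 1, 2, 8, 3, 5, 6, 7, 4, 0]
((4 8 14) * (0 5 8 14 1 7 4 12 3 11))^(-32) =(0 3 14 7 8)(1 5 11 12 4)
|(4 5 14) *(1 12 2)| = 3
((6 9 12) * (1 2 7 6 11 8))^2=((1 2 7 6 9 12 11 8))^2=(1 7 9 11)(2 6 12 8)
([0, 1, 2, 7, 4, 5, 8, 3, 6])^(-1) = (3 7)(6 8)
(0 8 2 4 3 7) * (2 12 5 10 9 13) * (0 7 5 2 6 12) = (0 8)(2 4 3 5 10 9 13 6 12) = [8, 1, 4, 5, 3, 10, 12, 7, 0, 13, 9, 11, 2, 6]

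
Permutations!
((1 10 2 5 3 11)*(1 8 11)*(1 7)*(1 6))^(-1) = (1 6 7 3 5 2 10)(8 11) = ((1 10 2 5 3 7 6)(8 11))^(-1)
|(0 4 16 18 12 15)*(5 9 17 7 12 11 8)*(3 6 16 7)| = 45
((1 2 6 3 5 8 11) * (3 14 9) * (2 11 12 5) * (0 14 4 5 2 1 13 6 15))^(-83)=((0 14 9 3 1 11 13 6 4 5 8 12 2 15))^(-83)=(0 14 9 3 1 11 13 6 4 5 8 12 2 15)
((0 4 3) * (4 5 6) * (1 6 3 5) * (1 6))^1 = (0 6 4 5 3)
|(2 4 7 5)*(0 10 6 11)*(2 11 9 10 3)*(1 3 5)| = |(0 5 11)(1 3 2 4 7)(6 9 10)| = 15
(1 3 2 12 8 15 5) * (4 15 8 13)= [0, 3, 12, 2, 15, 1, 6, 7, 8, 9, 10, 11, 13, 4, 14, 5]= (1 3 2 12 13 4 15 5)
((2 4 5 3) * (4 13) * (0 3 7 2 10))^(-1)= ((0 3 10)(2 13 4 5 7))^(-1)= (0 10 3)(2 7 5 4 13)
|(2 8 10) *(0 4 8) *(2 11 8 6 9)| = |(0 4 6 9 2)(8 10 11)| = 15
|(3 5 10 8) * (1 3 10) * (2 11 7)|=|(1 3 5)(2 11 7)(8 10)|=6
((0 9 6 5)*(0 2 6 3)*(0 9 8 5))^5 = (3 9)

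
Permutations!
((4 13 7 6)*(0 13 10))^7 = (0 13 7 6 4 10)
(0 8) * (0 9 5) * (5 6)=(0 8 9 6 5)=[8, 1, 2, 3, 4, 0, 5, 7, 9, 6]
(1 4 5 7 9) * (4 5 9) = (1 5 7 4 9) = [0, 5, 2, 3, 9, 7, 6, 4, 8, 1]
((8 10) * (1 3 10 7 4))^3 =(1 8)(3 7)(4 10)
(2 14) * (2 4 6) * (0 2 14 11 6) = (0 2 11 6 14 4) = [2, 1, 11, 3, 0, 5, 14, 7, 8, 9, 10, 6, 12, 13, 4]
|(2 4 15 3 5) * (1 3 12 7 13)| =9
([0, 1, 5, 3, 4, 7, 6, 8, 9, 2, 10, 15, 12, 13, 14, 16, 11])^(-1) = [0, 1, 9, 3, 4, 2, 6, 5, 7, 8, 10, 16, 12, 13, 14, 11, 15]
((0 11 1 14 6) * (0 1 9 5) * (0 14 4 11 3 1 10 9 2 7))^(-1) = (0 7 2 11 4 1 3)(5 9 10 6 14)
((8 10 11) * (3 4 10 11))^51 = (8 11)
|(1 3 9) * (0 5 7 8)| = 12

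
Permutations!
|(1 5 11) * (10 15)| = 6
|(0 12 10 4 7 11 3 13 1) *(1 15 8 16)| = 12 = |(0 12 10 4 7 11 3 13 15 8 16 1)|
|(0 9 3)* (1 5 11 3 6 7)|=|(0 9 6 7 1 5 11 3)|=8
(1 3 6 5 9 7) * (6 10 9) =(1 3 10 9 7)(5 6) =[0, 3, 2, 10, 4, 6, 5, 1, 8, 7, 9]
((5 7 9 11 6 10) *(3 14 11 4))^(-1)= ((3 14 11 6 10 5 7 9 4))^(-1)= (3 4 9 7 5 10 6 11 14)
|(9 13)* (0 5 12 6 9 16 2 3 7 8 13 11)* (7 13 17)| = 12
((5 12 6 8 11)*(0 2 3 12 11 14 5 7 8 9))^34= ((0 2 3 12 6 9)(5 11 7 8 14))^34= (0 6 3)(2 9 12)(5 14 8 7 11)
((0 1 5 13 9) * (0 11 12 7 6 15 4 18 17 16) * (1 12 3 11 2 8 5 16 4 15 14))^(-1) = (0 16 1 14 6 7 12)(2 9 13 5 8)(3 11)(4 17 18) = ((0 12 7 6 14 1 16)(2 8 5 13 9)(3 11)(4 18 17))^(-1)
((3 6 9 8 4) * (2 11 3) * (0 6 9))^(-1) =(0 6)(2 4 8 9 3 11)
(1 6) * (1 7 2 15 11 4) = (1 6 7 2 15 11 4) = [0, 6, 15, 3, 1, 5, 7, 2, 8, 9, 10, 4, 12, 13, 14, 11]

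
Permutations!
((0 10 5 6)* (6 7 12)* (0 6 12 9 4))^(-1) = (12)(0 4 9 7 5 10)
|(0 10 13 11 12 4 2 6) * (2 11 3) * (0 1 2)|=12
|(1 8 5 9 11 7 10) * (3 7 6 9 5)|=15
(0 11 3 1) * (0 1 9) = [11, 1, 2, 9, 4, 5, 6, 7, 8, 0, 10, 3] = (0 11 3 9)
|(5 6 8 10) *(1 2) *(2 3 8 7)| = |(1 3 8 10 5 6 7 2)| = 8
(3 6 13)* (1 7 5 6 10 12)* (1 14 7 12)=(1 12 14 7 5 6 13 3 10)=[0, 12, 2, 10, 4, 6, 13, 5, 8, 9, 1, 11, 14, 3, 7]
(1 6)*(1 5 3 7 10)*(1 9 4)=(1 6 5 3 7 10 9 4)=[0, 6, 2, 7, 1, 3, 5, 10, 8, 4, 9]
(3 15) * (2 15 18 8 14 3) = (2 15)(3 18 8 14) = [0, 1, 15, 18, 4, 5, 6, 7, 14, 9, 10, 11, 12, 13, 3, 2, 16, 17, 8]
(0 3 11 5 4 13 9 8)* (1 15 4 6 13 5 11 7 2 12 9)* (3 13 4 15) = (15)(0 13 1 3 7 2 12 9 8)(4 5 6) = [13, 3, 12, 7, 5, 6, 4, 2, 0, 8, 10, 11, 9, 1, 14, 15]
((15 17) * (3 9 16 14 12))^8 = (17)(3 14 9 12 16)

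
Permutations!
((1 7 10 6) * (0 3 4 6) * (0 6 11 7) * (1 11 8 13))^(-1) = (0 1 13 8 4 3)(6 10 7 11) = ((0 3 4 8 13 1)(6 11 7 10))^(-1)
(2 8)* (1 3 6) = (1 3 6)(2 8) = [0, 3, 8, 6, 4, 5, 1, 7, 2]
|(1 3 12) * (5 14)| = 6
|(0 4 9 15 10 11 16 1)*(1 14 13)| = |(0 4 9 15 10 11 16 14 13 1)| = 10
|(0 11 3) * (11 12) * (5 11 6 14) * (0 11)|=|(0 12 6 14 5)(3 11)|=10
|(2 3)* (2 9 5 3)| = |(3 9 5)| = 3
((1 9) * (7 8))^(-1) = ((1 9)(7 8))^(-1) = (1 9)(7 8)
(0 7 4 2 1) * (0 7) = (1 7 4 2) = [0, 7, 1, 3, 2, 5, 6, 4]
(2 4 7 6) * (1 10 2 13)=[0, 10, 4, 3, 7, 5, 13, 6, 8, 9, 2, 11, 12, 1]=(1 10 2 4 7 6 13)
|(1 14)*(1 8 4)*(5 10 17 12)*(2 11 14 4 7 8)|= |(1 4)(2 11 14)(5 10 17 12)(7 8)|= 12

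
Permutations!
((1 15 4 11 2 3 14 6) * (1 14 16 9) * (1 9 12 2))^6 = (1 4)(2 16)(3 12)(11 15)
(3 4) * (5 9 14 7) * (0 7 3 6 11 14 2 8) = [7, 1, 8, 4, 6, 9, 11, 5, 0, 2, 10, 14, 12, 13, 3] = (0 7 5 9 2 8)(3 4 6 11 14)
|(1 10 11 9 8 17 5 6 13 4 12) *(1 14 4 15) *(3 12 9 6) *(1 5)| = 14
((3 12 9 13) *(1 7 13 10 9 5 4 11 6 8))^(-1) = (1 8 6 11 4 5 12 3 13 7)(9 10)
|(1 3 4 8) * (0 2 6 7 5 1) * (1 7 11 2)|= 30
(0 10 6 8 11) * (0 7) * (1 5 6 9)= (0 10 9 1 5 6 8 11 7)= [10, 5, 2, 3, 4, 6, 8, 0, 11, 1, 9, 7]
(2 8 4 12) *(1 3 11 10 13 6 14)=(1 3 11 10 13 6 14)(2 8 4 12)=[0, 3, 8, 11, 12, 5, 14, 7, 4, 9, 13, 10, 2, 6, 1]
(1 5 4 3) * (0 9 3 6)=[9, 5, 2, 1, 6, 4, 0, 7, 8, 3]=(0 9 3 1 5 4 6)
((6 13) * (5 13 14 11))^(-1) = (5 11 14 6 13)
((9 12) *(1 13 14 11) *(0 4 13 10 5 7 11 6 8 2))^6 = ((0 4 13 14 6 8 2)(1 10 5 7 11)(9 12))^6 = (0 2 8 6 14 13 4)(1 10 5 7 11)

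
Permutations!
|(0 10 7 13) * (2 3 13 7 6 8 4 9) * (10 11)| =10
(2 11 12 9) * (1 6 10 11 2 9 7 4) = [0, 6, 2, 3, 1, 5, 10, 4, 8, 9, 11, 12, 7] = (1 6 10 11 12 7 4)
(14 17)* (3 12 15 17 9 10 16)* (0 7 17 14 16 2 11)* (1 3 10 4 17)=(0 7 1 3 12 15 14 9 4 17 16 10 2 11)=[7, 3, 11, 12, 17, 5, 6, 1, 8, 4, 2, 0, 15, 13, 9, 14, 10, 16]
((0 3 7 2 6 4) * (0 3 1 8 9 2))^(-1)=(0 7 3 4 6 2 9 8 1)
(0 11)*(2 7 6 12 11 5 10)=[5, 1, 7, 3, 4, 10, 12, 6, 8, 9, 2, 0, 11]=(0 5 10 2 7 6 12 11)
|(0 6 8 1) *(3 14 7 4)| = |(0 6 8 1)(3 14 7 4)| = 4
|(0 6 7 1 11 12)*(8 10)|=|(0 6 7 1 11 12)(8 10)|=6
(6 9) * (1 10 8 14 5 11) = (1 10 8 14 5 11)(6 9) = [0, 10, 2, 3, 4, 11, 9, 7, 14, 6, 8, 1, 12, 13, 5]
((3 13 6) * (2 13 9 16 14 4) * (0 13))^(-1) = (0 2 4 14 16 9 3 6 13)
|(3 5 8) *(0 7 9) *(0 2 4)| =15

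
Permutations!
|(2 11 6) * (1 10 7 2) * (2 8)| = 7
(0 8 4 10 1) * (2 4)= (0 8 2 4 10 1)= [8, 0, 4, 3, 10, 5, 6, 7, 2, 9, 1]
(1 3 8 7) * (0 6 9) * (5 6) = [5, 3, 2, 8, 4, 6, 9, 1, 7, 0] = (0 5 6 9)(1 3 8 7)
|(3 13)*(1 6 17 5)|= 4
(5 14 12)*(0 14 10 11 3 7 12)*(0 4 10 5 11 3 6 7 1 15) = (0 14 4 10 3 1 15)(6 7 12 11) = [14, 15, 2, 1, 10, 5, 7, 12, 8, 9, 3, 6, 11, 13, 4, 0]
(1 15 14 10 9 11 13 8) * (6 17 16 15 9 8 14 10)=(1 9 11 13 14 6 17 16 15 10 8)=[0, 9, 2, 3, 4, 5, 17, 7, 1, 11, 8, 13, 12, 14, 6, 10, 15, 16]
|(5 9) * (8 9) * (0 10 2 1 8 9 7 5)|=8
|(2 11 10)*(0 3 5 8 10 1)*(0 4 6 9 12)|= 12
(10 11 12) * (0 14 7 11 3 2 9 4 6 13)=(0 14 7 11 12 10 3 2 9 4 6 13)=[14, 1, 9, 2, 6, 5, 13, 11, 8, 4, 3, 12, 10, 0, 7]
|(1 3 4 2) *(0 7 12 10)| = |(0 7 12 10)(1 3 4 2)| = 4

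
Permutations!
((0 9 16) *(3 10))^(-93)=(16)(3 10)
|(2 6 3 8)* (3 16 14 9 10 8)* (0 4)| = 14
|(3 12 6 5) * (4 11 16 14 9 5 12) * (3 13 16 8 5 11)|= 14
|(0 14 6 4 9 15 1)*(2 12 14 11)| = |(0 11 2 12 14 6 4 9 15 1)| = 10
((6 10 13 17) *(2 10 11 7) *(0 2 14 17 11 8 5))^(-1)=(0 5 8 6 17 14 7 11 13 10 2)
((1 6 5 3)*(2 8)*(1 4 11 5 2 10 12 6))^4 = (2 6 12 10 8)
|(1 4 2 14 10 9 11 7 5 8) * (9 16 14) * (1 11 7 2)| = |(1 4)(2 9 7 5 8 11)(10 16 14)| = 6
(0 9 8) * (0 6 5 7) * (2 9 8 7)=[8, 1, 9, 3, 4, 2, 5, 0, 6, 7]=(0 8 6 5 2 9 7)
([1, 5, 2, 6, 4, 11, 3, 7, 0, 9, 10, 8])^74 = (0 8 11 5 1)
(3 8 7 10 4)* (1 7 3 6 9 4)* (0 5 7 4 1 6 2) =(0 5 7 10 6 9 1 4 2)(3 8) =[5, 4, 0, 8, 2, 7, 9, 10, 3, 1, 6]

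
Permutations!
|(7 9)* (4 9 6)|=4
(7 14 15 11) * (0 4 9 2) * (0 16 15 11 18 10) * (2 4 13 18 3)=[13, 1, 16, 2, 9, 5, 6, 14, 8, 4, 0, 7, 12, 18, 11, 3, 15, 17, 10]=(0 13 18 10)(2 16 15 3)(4 9)(7 14 11)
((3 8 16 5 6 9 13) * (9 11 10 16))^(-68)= ((3 8 9 13)(5 6 11 10 16))^(-68)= (5 11 16 6 10)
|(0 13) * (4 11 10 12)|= 4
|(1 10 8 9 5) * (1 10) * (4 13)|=4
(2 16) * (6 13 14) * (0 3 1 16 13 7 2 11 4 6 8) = (0 3 1 16 11 4 6 7 2 13 14 8) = [3, 16, 13, 1, 6, 5, 7, 2, 0, 9, 10, 4, 12, 14, 8, 15, 11]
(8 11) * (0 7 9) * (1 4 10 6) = [7, 4, 2, 3, 10, 5, 1, 9, 11, 0, 6, 8] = (0 7 9)(1 4 10 6)(8 11)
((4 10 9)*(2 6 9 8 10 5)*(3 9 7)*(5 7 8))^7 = ((2 6 8 10 5)(3 9 4 7))^7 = (2 8 5 6 10)(3 7 4 9)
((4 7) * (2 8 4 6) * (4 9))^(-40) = ((2 8 9 4 7 6))^(-40) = (2 9 7)(4 6 8)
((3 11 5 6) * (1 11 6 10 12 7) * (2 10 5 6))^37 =(1 10 6 7 2 11 12 3)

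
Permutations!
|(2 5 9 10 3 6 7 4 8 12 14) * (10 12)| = 30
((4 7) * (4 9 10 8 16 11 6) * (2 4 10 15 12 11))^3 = ((2 4 7 9 15 12 11 6 10 8 16))^3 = (2 9 11 8 4 15 6 16 7 12 10)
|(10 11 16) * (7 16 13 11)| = |(7 16 10)(11 13)| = 6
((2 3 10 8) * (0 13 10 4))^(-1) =(0 4 3 2 8 10 13)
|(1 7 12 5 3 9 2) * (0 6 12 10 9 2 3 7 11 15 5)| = 9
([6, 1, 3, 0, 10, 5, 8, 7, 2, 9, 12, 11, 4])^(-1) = (0 3 2 8 6)(4 12 10)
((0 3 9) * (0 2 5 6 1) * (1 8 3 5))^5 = ((0 5 6 8 3 9 2 1))^5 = (0 9 6 1 3 5 2 8)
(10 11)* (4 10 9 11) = [0, 1, 2, 3, 10, 5, 6, 7, 8, 11, 4, 9] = (4 10)(9 11)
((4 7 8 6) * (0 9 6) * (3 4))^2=(0 6 4 8 9 3 7)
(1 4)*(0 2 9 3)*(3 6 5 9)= (0 2 3)(1 4)(5 9 6)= [2, 4, 3, 0, 1, 9, 5, 7, 8, 6]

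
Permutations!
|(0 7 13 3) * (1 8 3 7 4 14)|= |(0 4 14 1 8 3)(7 13)|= 6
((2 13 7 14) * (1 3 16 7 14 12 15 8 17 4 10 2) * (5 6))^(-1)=(1 14 13 2 10 4 17 8 15 12 7 16 3)(5 6)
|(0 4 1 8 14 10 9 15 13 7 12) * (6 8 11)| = |(0 4 1 11 6 8 14 10 9 15 13 7 12)| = 13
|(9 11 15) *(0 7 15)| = 5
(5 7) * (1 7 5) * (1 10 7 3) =(1 3)(7 10) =[0, 3, 2, 1, 4, 5, 6, 10, 8, 9, 7]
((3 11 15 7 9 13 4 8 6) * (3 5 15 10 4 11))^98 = (4 11 9 15 6)(5 8 10 13 7)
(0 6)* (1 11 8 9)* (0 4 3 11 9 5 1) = (0 6 4 3 11 8 5 1 9) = [6, 9, 2, 11, 3, 1, 4, 7, 5, 0, 10, 8]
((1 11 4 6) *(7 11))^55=(11)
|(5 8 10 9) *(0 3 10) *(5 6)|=7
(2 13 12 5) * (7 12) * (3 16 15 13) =(2 3 16 15 13 7 12 5) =[0, 1, 3, 16, 4, 2, 6, 12, 8, 9, 10, 11, 5, 7, 14, 13, 15]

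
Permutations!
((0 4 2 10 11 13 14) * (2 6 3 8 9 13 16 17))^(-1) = (0 14 13 9 8 3 6 4)(2 17 16 11 10)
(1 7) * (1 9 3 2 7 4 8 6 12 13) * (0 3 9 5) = (0 3 2 7 5)(1 4 8 6 12 13) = [3, 4, 7, 2, 8, 0, 12, 5, 6, 9, 10, 11, 13, 1]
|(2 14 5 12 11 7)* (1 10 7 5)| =|(1 10 7 2 14)(5 12 11)| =15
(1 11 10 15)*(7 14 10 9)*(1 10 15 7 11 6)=(1 6)(7 14 15 10)(9 11)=[0, 6, 2, 3, 4, 5, 1, 14, 8, 11, 7, 9, 12, 13, 15, 10]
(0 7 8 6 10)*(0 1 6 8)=(0 7)(1 6 10)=[7, 6, 2, 3, 4, 5, 10, 0, 8, 9, 1]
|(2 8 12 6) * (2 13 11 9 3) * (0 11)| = 9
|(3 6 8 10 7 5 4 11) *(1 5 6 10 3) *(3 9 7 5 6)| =10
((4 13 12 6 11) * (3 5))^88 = (4 6 13 11 12)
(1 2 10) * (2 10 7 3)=[0, 10, 7, 2, 4, 5, 6, 3, 8, 9, 1]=(1 10)(2 7 3)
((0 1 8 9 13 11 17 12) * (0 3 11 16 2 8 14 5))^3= ((0 1 14 5)(2 8 9 13 16)(3 11 17 12))^3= (0 5 14 1)(2 13 8 16 9)(3 12 17 11)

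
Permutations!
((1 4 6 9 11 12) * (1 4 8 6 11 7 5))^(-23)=(1 8 6 9 7 5)(4 11 12)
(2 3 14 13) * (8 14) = (2 3 8 14 13) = [0, 1, 3, 8, 4, 5, 6, 7, 14, 9, 10, 11, 12, 2, 13]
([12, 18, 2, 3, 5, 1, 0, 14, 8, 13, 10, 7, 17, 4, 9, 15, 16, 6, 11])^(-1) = (0 6 17 12)(1 5 4 13 9 14 7 11 18)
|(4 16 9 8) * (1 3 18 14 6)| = 20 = |(1 3 18 14 6)(4 16 9 8)|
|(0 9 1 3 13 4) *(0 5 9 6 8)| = |(0 6 8)(1 3 13 4 5 9)| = 6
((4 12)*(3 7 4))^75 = (3 12 4 7) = ((3 7 4 12))^75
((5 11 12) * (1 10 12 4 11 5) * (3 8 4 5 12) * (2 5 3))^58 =((1 10 2 5 12)(3 8 4 11))^58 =(1 5 10 12 2)(3 4)(8 11)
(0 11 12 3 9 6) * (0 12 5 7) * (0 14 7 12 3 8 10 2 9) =(0 11 5 12 8 10 2 9 6 3)(7 14) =[11, 1, 9, 0, 4, 12, 3, 14, 10, 6, 2, 5, 8, 13, 7]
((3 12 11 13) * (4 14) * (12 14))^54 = (14)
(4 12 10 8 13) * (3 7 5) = (3 7 5)(4 12 10 8 13) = [0, 1, 2, 7, 12, 3, 6, 5, 13, 9, 8, 11, 10, 4]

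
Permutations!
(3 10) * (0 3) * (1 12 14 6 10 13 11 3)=(0 1 12 14 6 10)(3 13 11)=[1, 12, 2, 13, 4, 5, 10, 7, 8, 9, 0, 3, 14, 11, 6]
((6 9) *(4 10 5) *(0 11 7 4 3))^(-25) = (0 4 3 7 5 11 10)(6 9) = ((0 11 7 4 10 5 3)(6 9))^(-25)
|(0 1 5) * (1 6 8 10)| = |(0 6 8 10 1 5)| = 6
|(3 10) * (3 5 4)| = |(3 10 5 4)| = 4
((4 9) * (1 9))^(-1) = (1 4 9)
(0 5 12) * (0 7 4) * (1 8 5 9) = (0 9 1 8 5 12 7 4) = [9, 8, 2, 3, 0, 12, 6, 4, 5, 1, 10, 11, 7]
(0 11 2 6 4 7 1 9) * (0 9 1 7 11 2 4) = [2, 1, 6, 3, 11, 5, 0, 7, 8, 9, 10, 4] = (0 2 6)(4 11)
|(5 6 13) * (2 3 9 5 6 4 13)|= |(2 3 9 5 4 13 6)|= 7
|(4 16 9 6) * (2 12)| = 4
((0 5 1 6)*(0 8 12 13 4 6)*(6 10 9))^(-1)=(0 1 5)(4 13 12 8 6 9 10)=((0 5 1)(4 10 9 6 8 12 13))^(-1)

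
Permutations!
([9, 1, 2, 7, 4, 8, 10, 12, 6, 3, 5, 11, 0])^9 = (0 12 7 3 9)(5 8 6 10)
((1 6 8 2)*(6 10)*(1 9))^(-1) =(1 9 2 8 6 10)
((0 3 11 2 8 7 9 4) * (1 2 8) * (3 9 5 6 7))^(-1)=((0 9 4)(1 2)(3 11 8)(5 6 7))^(-1)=(0 4 9)(1 2)(3 8 11)(5 7 6)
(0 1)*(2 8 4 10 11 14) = [1, 0, 8, 3, 10, 5, 6, 7, 4, 9, 11, 14, 12, 13, 2] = (0 1)(2 8 4 10 11 14)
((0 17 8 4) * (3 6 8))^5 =(0 4 8 6 3 17)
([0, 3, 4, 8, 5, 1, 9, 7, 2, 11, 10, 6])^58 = (1 4 8)(2 3 5)(6 9 11)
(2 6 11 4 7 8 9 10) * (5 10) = (2 6 11 4 7 8 9 5 10) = [0, 1, 6, 3, 7, 10, 11, 8, 9, 5, 2, 4]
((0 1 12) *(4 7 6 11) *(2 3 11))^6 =(12)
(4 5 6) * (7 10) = (4 5 6)(7 10) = [0, 1, 2, 3, 5, 6, 4, 10, 8, 9, 7]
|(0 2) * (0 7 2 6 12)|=|(0 6 12)(2 7)|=6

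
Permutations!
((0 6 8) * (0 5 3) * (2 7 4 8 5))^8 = (8)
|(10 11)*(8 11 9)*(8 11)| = 3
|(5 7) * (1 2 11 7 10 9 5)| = |(1 2 11 7)(5 10 9)| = 12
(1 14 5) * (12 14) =(1 12 14 5) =[0, 12, 2, 3, 4, 1, 6, 7, 8, 9, 10, 11, 14, 13, 5]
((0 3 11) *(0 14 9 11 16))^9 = (16)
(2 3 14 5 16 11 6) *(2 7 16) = (2 3 14 5)(6 7 16 11) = [0, 1, 3, 14, 4, 2, 7, 16, 8, 9, 10, 6, 12, 13, 5, 15, 11]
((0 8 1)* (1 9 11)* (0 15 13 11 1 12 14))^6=((0 8 9 1 15 13 11 12 14))^6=(0 11 1)(8 12 15)(9 14 13)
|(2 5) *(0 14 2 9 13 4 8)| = 8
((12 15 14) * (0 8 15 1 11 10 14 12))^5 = (0 11 15 14 1 8 10 12)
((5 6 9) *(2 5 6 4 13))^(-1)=((2 5 4 13)(6 9))^(-1)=(2 13 4 5)(6 9)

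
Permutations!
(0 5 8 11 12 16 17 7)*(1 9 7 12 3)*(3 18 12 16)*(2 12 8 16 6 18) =(0 5 16 17 6 18 8 11 2 12 3 1 9 7) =[5, 9, 12, 1, 4, 16, 18, 0, 11, 7, 10, 2, 3, 13, 14, 15, 17, 6, 8]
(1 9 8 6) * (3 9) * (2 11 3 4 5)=(1 4 5 2 11 3 9 8 6)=[0, 4, 11, 9, 5, 2, 1, 7, 6, 8, 10, 3]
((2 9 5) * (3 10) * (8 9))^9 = ((2 8 9 5)(3 10))^9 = (2 8 9 5)(3 10)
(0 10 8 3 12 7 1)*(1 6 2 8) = (0 10 1)(2 8 3 12 7 6) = [10, 0, 8, 12, 4, 5, 2, 6, 3, 9, 1, 11, 7]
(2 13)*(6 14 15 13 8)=(2 8 6 14 15 13)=[0, 1, 8, 3, 4, 5, 14, 7, 6, 9, 10, 11, 12, 2, 15, 13]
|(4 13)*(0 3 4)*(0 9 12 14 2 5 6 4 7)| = |(0 3 7)(2 5 6 4 13 9 12 14)| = 24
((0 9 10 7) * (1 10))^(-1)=(0 7 10 1 9)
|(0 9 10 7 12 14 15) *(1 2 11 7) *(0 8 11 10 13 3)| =|(0 9 13 3)(1 2 10)(7 12 14 15 8 11)| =12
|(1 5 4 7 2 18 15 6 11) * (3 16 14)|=9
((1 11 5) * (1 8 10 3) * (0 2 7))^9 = ((0 2 7)(1 11 5 8 10 3))^9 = (1 8)(3 5)(10 11)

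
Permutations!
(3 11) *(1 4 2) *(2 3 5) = (1 4 3 11 5 2) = [0, 4, 1, 11, 3, 2, 6, 7, 8, 9, 10, 5]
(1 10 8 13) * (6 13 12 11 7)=(1 10 8 12 11 7 6 13)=[0, 10, 2, 3, 4, 5, 13, 6, 12, 9, 8, 7, 11, 1]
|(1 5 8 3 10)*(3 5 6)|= |(1 6 3 10)(5 8)|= 4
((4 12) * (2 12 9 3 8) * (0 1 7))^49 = (0 1 7)(2 12 4 9 3 8)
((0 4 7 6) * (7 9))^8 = ((0 4 9 7 6))^8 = (0 7 4 6 9)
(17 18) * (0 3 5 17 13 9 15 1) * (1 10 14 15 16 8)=[3, 0, 2, 5, 4, 17, 6, 7, 1, 16, 14, 11, 12, 9, 15, 10, 8, 18, 13]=(0 3 5 17 18 13 9 16 8 1)(10 14 15)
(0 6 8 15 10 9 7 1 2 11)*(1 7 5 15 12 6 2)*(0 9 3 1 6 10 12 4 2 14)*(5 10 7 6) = [14, 5, 11, 1, 2, 15, 8, 6, 4, 10, 3, 9, 7, 13, 0, 12] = (0 14)(1 5 15 12 7 6 8 4 2 11 9 10 3)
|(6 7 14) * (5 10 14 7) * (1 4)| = |(1 4)(5 10 14 6)| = 4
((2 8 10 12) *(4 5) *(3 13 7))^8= ((2 8 10 12)(3 13 7)(4 5))^8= (3 7 13)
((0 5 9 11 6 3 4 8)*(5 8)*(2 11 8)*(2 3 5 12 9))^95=(0 8 9 12 4 3)(2 5 6 11)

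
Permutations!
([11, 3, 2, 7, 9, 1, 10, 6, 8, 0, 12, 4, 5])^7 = (12)(0 9 4 11)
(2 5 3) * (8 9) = (2 5 3)(8 9) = [0, 1, 5, 2, 4, 3, 6, 7, 9, 8]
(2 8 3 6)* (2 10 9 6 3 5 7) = (2 8 5 7)(6 10 9) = [0, 1, 8, 3, 4, 7, 10, 2, 5, 6, 9]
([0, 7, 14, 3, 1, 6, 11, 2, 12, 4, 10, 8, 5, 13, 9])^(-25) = (1 4 9 14 2 7)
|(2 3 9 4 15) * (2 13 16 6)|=8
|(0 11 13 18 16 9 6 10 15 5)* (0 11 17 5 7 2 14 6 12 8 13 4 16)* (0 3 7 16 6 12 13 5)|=16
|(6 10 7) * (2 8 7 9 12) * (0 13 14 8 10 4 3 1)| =|(0 13 14 8 7 6 4 3 1)(2 10 9 12)| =36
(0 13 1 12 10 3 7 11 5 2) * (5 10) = (0 13 1 12 5 2)(3 7 11 10) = [13, 12, 0, 7, 4, 2, 6, 11, 8, 9, 3, 10, 5, 1]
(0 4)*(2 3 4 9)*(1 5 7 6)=[9, 5, 3, 4, 0, 7, 1, 6, 8, 2]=(0 9 2 3 4)(1 5 7 6)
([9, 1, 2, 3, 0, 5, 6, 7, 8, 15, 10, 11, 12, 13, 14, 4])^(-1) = [4, 1, 2, 3, 15, 5, 6, 7, 8, 0, 10, 11, 12, 13, 14, 9]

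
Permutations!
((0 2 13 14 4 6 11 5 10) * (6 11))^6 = ((0 2 13 14 4 11 5 10))^6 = (0 5 4 13)(2 10 11 14)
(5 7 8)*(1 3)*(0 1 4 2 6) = [1, 3, 6, 4, 2, 7, 0, 8, 5] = (0 1 3 4 2 6)(5 7 8)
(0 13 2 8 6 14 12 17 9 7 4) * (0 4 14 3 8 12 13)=(2 12 17 9 7 14 13)(3 8 6)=[0, 1, 12, 8, 4, 5, 3, 14, 6, 7, 10, 11, 17, 2, 13, 15, 16, 9]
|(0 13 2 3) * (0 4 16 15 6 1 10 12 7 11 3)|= |(0 13 2)(1 10 12 7 11 3 4 16 15 6)|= 30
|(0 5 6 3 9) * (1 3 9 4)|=12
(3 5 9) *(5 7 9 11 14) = [0, 1, 2, 7, 4, 11, 6, 9, 8, 3, 10, 14, 12, 13, 5] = (3 7 9)(5 11 14)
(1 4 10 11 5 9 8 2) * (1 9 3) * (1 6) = (1 4 10 11 5 3 6)(2 9 8) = [0, 4, 9, 6, 10, 3, 1, 7, 2, 8, 11, 5]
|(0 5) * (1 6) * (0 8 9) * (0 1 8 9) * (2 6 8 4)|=15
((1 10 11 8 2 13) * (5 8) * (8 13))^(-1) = (1 13 5 11 10)(2 8)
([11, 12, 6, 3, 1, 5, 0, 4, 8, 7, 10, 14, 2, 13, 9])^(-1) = [6, 4, 12, 3, 7, 5, 2, 9, 8, 14, 10, 0, 1, 13, 11]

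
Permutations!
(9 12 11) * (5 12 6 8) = [0, 1, 2, 3, 4, 12, 8, 7, 5, 6, 10, 9, 11] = (5 12 11 9 6 8)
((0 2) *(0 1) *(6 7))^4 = (7)(0 2 1)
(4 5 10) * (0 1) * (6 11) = (0 1)(4 5 10)(6 11) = [1, 0, 2, 3, 5, 10, 11, 7, 8, 9, 4, 6]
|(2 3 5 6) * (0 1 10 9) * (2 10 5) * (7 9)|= |(0 1 5 6 10 7 9)(2 3)|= 14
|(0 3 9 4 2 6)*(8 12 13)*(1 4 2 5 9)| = 24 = |(0 3 1 4 5 9 2 6)(8 12 13)|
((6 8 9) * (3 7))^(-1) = (3 7)(6 9 8)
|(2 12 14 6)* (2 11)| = |(2 12 14 6 11)| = 5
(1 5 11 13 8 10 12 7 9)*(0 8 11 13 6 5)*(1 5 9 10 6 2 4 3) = (0 8 6 9 5 13 11 2 4 3 1)(7 10 12) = [8, 0, 4, 1, 3, 13, 9, 10, 6, 5, 12, 2, 7, 11]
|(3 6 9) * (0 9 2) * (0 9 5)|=4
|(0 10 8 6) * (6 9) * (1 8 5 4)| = 8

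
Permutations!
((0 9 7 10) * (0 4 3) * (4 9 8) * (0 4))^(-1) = (0 8)(3 4)(7 9 10)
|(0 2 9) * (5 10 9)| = 5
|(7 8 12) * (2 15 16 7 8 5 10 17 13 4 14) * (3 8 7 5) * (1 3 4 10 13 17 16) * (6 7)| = 20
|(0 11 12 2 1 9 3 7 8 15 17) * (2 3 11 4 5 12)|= 36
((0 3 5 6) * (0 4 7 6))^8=(0 5 3)(4 6 7)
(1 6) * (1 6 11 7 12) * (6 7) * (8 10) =(1 11 6 7 12)(8 10) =[0, 11, 2, 3, 4, 5, 7, 12, 10, 9, 8, 6, 1]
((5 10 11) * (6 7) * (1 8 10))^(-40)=((1 8 10 11 5)(6 7))^(-40)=(11)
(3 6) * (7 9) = [0, 1, 2, 6, 4, 5, 3, 9, 8, 7] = (3 6)(7 9)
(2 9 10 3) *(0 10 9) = [10, 1, 0, 2, 4, 5, 6, 7, 8, 9, 3] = (0 10 3 2)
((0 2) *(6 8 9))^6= (9)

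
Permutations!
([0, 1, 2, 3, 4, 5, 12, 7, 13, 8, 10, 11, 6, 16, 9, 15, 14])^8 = [0, 1, 2, 3, 4, 5, 6, 7, 14, 16, 10, 11, 12, 9, 13, 15, 8]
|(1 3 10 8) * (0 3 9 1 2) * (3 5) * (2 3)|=6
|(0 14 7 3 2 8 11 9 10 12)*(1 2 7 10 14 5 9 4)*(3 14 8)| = 13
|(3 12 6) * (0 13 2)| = |(0 13 2)(3 12 6)| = 3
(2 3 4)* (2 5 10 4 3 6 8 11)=(2 6 8 11)(4 5 10)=[0, 1, 6, 3, 5, 10, 8, 7, 11, 9, 4, 2]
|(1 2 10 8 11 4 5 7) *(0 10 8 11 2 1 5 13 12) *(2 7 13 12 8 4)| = 12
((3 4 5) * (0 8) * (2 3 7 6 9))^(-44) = ((0 8)(2 3 4 5 7 6 9))^(-44) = (2 6 5 3 9 7 4)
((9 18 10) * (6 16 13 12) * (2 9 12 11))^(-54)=((2 9 18 10 12 6 16 13 11))^(-54)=(18)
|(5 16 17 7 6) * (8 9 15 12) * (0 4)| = |(0 4)(5 16 17 7 6)(8 9 15 12)| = 20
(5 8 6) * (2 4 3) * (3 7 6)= [0, 1, 4, 2, 7, 8, 5, 6, 3]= (2 4 7 6 5 8 3)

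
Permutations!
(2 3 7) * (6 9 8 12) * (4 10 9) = [0, 1, 3, 7, 10, 5, 4, 2, 12, 8, 9, 11, 6] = (2 3 7)(4 10 9 8 12 6)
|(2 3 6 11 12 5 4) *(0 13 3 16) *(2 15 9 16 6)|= |(0 13 3 2 6 11 12 5 4 15 9 16)|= 12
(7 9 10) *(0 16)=(0 16)(7 9 10)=[16, 1, 2, 3, 4, 5, 6, 9, 8, 10, 7, 11, 12, 13, 14, 15, 0]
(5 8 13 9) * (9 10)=(5 8 13 10 9)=[0, 1, 2, 3, 4, 8, 6, 7, 13, 5, 9, 11, 12, 10]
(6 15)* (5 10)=(5 10)(6 15)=[0, 1, 2, 3, 4, 10, 15, 7, 8, 9, 5, 11, 12, 13, 14, 6]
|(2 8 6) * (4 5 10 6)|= |(2 8 4 5 10 6)|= 6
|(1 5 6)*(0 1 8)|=|(0 1 5 6 8)|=5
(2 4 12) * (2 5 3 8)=[0, 1, 4, 8, 12, 3, 6, 7, 2, 9, 10, 11, 5]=(2 4 12 5 3 8)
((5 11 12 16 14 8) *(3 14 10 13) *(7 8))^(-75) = (3 11)(5 13)(7 16)(8 10)(12 14)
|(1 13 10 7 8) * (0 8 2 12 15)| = 9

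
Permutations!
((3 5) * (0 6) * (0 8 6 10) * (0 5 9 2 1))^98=(10)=((0 10 5 3 9 2 1)(6 8))^98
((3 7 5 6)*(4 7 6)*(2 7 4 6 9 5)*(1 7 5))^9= (1 2 6 9 7 5 3)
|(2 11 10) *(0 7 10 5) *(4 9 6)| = |(0 7 10 2 11 5)(4 9 6)| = 6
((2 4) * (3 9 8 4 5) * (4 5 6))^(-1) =(2 4 6)(3 5 8 9)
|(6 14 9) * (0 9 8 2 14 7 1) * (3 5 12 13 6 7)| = 60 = |(0 9 7 1)(2 14 8)(3 5 12 13 6)|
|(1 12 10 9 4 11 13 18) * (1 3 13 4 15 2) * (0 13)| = 12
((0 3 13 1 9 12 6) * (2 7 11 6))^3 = (0 1 2 6 13 12 11 3 9 7)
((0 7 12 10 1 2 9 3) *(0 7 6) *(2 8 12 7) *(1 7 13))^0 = (13)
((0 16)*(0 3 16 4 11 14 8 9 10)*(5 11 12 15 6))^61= ((0 4 12 15 6 5 11 14 8 9 10)(3 16))^61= (0 11 4 14 12 8 15 9 6 10 5)(3 16)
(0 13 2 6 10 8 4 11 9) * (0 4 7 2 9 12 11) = [13, 1, 6, 3, 0, 5, 10, 2, 7, 4, 8, 12, 11, 9] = (0 13 9 4)(2 6 10 8 7)(11 12)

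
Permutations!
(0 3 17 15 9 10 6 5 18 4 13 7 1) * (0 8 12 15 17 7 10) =[3, 8, 2, 7, 13, 18, 5, 1, 12, 0, 6, 11, 15, 10, 14, 9, 16, 17, 4] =(0 3 7 1 8 12 15 9)(4 13 10 6 5 18)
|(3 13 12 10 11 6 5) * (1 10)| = |(1 10 11 6 5 3 13 12)| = 8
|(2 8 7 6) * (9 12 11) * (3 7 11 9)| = |(2 8 11 3 7 6)(9 12)| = 6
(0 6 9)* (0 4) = (0 6 9 4) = [6, 1, 2, 3, 0, 5, 9, 7, 8, 4]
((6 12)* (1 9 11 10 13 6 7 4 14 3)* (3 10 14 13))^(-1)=((1 9 11 14 10 3)(4 13 6 12 7))^(-1)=(1 3 10 14 11 9)(4 7 12 6 13)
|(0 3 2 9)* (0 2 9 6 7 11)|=|(0 3 9 2 6 7 11)|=7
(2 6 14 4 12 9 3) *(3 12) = (2 6 14 4 3)(9 12) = [0, 1, 6, 2, 3, 5, 14, 7, 8, 12, 10, 11, 9, 13, 4]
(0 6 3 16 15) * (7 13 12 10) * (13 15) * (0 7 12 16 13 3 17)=[6, 1, 2, 13, 4, 5, 17, 15, 8, 9, 12, 11, 10, 16, 14, 7, 3, 0]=(0 6 17)(3 13 16)(7 15)(10 12)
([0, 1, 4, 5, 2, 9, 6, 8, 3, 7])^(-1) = [0, 1, 4, 8, 2, 3, 6, 9, 7, 5]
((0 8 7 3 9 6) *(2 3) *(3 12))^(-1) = (0 6 9 3 12 2 7 8)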